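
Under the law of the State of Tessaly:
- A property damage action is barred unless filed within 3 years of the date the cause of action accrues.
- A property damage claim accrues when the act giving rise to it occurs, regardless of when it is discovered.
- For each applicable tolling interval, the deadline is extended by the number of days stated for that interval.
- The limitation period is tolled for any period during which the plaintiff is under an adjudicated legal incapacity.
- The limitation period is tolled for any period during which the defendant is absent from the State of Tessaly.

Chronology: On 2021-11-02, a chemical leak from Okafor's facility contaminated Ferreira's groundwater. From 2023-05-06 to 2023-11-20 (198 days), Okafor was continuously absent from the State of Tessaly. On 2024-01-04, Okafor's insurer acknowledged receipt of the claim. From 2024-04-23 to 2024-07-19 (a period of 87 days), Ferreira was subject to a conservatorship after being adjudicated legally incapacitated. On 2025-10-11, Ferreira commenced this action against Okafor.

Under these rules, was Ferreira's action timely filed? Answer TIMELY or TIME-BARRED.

The cause of action accrued on 2021-11-02, the date of the act.
Adding the 3 years base period to 2021-11-02 gives a deadline of 2024-11-02, before any tolling.
Because the defendant's absence from the jurisdiction ran from 2023-05-06 to 2023-11-20, the deadline is extended by 198 days to 2025-05-19.
Because the plaintiff's legal incapacity ran from 2024-04-23 to 2024-07-19, the deadline is extended by 87 days to 2025-08-14.
None of the other events listed affects the running of the period under the stated rules.
Filing on 2025-10-11 missed the 2025-08-14 deadline — the action is time-barred.

TIME-BARRED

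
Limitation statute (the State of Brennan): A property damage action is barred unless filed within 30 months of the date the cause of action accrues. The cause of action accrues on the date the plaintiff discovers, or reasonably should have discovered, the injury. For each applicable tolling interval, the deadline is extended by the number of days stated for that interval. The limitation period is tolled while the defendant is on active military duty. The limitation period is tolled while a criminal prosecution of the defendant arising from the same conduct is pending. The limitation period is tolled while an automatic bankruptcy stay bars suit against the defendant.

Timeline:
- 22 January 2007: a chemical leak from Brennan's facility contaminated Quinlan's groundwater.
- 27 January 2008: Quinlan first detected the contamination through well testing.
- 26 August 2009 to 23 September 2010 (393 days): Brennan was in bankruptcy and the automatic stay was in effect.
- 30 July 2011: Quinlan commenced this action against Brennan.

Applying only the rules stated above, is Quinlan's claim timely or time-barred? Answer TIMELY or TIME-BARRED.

TIMELY

The claim did not accrue until Quinlan discovered the injury on 27 January 2008; the 22 January 2007 act date does not start the clock under the stated rule.
The untolled deadline — 30 months after 27 January 2008 — is 27 July 2010.
The automatic bankruptcy stay from 26 August 2009 to 23 September 2010 tolled the period for 393 days, extending the deadline to 24 August 2011.
The 30 July 2011 filing precedes the 24 August 2011 deadline; the claim is timely.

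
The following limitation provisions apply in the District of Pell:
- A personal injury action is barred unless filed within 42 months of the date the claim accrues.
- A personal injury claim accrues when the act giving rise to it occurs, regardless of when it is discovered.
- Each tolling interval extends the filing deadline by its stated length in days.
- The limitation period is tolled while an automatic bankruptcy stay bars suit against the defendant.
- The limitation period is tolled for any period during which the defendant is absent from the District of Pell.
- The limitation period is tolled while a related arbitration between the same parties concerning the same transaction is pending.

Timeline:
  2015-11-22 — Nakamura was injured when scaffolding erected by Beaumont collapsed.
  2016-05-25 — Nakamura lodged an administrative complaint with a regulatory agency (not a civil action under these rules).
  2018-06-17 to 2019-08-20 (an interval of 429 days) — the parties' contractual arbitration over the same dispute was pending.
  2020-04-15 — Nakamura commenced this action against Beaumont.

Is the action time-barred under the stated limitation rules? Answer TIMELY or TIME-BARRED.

TIMELY

The claim accrued on 2015-11-22, when the wrongful act occurred.
42 months from 2015-11-22 is 2019-05-22.
Because the pending related arbitration ran from 2018-06-17 to 2019-08-20, the deadline is extended by 429 days to 2020-07-24.
Nothing else in the chronology tolls or restarts the period.
The 2020-04-15 filing precedes the 2020-07-24 deadline; the claim is timely.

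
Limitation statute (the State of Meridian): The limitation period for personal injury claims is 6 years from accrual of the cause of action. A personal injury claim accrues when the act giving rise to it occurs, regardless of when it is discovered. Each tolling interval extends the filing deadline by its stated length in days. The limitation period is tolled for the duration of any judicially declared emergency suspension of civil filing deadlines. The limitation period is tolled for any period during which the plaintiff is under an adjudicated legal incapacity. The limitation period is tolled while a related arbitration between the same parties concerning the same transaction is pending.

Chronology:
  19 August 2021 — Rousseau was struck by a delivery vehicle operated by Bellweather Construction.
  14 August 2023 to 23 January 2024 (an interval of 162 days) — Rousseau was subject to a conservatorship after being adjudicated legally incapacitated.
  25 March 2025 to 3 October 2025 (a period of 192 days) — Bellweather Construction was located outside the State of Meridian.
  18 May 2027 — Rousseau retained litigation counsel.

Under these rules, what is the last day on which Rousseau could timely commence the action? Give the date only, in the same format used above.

28 January 2028

The limitation period began to run on 19 August 2021.
6 years from 19 August 2021 is 19 August 2027.
The period was tolled for 162 days by the plaintiff's legal incapacity (14 August 2023 to 23 January 2024), pushing the deadline to 28 January 2028.
The defendant's absence from the jurisdiction from 25 March 2025 to 3 October 2025 does not toll the period, because no stated rule makes the defendant's absence a tolling event.
None of the other events listed affects the running of the period under the stated rules.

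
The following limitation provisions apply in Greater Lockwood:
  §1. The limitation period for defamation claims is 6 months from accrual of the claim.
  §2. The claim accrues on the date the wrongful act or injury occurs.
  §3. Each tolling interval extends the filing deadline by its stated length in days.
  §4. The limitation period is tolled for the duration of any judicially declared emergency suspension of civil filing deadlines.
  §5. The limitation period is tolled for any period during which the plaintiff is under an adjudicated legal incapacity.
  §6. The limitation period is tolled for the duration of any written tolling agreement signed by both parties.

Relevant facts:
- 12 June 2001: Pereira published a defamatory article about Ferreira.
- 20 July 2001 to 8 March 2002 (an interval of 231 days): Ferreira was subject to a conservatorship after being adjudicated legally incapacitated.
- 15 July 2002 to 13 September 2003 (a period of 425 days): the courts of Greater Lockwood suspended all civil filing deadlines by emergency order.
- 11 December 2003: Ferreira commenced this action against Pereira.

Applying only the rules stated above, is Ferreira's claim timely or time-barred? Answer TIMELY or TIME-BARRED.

TIME-BARRED

The claim accrued on 12 June 2001, when the wrongful act occurred.
Adding the 6 months base period to 12 June 2001 gives a deadline of 12 December 2001, before any tolling.
The plaintiff's legal incapacity from 20 July 2001 to 8 March 2002 tolled the period for 231 days, extending the deadline to 31 July 2002.
Because the emergency suspension of filing deadlines ran from 15 July 2002 to 13 September 2003, the deadline is extended by 425 days to 29 September 2003.
Filing on 11 December 2003 missed the 29 September 2003 deadline — the action is time-barred.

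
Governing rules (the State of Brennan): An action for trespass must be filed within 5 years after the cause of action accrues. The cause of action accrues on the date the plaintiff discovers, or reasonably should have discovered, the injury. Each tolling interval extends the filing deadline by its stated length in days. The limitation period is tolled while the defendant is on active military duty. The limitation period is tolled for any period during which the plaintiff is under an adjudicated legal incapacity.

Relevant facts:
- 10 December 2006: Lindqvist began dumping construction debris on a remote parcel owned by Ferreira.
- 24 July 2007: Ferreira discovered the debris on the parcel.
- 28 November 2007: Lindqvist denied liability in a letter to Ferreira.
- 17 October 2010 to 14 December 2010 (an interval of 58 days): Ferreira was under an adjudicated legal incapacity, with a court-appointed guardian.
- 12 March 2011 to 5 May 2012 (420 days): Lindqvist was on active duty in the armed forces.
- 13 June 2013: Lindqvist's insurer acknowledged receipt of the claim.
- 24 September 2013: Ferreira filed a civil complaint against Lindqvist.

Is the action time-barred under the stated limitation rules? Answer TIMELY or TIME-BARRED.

Under the discovery rule, the claim accrued on 24 July 2007, when Ferreira discovered the injury — not on the 10 December 2006 date of the underlying act.
5 years from 24 July 2007 is 24 July 2012.
The period was tolled for 58 days by the plaintiff's legal incapacity (17 October 2010 to 14 December 2010), pushing the deadline to 20 September 2012.
The defendant's active military service from 12 March 2011 to 5 May 2012 tolled the period for 420 days, extending the deadline to 14 November 2013.
The other events in the timeline have no effect on the limitation period under the stated rules.
Ferreira filed on 24 September 2013, before the 14 November 2013 deadline, so the action is timely.

TIMELY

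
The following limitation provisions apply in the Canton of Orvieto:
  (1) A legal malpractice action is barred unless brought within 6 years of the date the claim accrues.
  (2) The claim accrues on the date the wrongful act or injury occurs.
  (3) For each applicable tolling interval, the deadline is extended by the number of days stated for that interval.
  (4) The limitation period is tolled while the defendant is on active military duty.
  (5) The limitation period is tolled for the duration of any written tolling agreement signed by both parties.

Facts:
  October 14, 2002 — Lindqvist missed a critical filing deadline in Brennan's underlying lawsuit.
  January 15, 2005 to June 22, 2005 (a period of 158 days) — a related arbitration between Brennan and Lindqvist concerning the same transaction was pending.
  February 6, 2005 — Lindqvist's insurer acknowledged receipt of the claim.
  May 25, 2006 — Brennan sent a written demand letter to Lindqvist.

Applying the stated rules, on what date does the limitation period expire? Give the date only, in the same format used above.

October 14, 2008

The limitation period began to run on October 14, 2002.
Adding the 6 years base period to October 14, 2002 gives a deadline of October 14, 2008, before any tolling.
Although a pending arbitration ran from January 15, 2005 to June 22, 2005, the stated rules do not make that a tolling event, so it is disregarded.
None of the other events listed affects the running of the period under the stated rules.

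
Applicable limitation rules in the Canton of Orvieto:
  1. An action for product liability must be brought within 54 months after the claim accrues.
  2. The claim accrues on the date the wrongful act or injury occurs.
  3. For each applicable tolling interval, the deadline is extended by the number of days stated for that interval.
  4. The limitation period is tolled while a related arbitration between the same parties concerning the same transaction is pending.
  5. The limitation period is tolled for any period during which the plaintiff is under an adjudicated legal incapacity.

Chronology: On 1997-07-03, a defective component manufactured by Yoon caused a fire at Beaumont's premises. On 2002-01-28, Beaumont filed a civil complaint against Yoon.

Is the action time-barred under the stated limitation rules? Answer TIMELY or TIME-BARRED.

The claim accrued on 1997-07-03, when the wrongful act occurred.
The untolled deadline — 54 months after 1997-07-03 — is 2002-01-03.
Beaumont filed on 2002-01-28, after the 2002-01-03 deadline, so the action is time-barred.

TIME-BARRED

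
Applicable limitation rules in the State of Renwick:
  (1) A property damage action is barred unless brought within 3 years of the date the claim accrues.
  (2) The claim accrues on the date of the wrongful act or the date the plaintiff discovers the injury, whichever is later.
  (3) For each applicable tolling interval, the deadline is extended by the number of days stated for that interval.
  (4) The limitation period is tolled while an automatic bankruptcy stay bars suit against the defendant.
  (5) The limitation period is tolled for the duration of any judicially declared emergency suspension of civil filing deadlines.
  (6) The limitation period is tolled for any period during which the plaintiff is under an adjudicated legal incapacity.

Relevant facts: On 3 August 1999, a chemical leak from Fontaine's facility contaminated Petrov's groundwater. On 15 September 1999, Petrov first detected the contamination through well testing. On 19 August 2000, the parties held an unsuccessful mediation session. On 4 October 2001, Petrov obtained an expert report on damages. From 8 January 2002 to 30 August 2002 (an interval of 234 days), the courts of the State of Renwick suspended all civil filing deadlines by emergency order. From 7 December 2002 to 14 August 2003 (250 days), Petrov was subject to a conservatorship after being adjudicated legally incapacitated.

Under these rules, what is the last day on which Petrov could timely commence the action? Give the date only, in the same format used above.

Because discovery on 15 September 1999 post-dates the 3 August 1999 act, accrual under the later-of rule falls on 15 September 1999.
3 years from 15 September 1999 is 15 September 2002.
The emergency suspension of filing deadlines from 8 January 2002 to 30 August 2002 tolled the period for 234 days, extending the deadline to 7 May 2003.
The period was tolled for 250 days by the plaintiff's legal incapacity (7 December 2002 to 14 August 2003), pushing the deadline to 12 January 2004.
Nothing else in the chronology tolls or restarts the period.

12 January 2004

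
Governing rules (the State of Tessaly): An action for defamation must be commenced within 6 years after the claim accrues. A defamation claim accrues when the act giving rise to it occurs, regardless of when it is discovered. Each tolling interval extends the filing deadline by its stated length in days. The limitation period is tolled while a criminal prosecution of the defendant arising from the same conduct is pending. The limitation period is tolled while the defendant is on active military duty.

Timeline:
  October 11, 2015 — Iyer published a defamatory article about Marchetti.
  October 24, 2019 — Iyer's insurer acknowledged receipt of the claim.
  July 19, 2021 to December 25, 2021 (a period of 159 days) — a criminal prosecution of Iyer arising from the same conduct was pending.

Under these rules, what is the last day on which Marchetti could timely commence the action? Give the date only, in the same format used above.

The claim accrued on October 11, 2015, when the wrongful act occurred.
Adding the 6 years base period to October 11, 2015 gives a deadline of October 11, 2021, before any tolling.
Because the pending criminal prosecution ran from July 19, 2021 to December 25, 2021, the deadline is extended by 159 days to March 19, 2022.
None of the other events listed affects the running of the period under the stated rules.

March 19, 2022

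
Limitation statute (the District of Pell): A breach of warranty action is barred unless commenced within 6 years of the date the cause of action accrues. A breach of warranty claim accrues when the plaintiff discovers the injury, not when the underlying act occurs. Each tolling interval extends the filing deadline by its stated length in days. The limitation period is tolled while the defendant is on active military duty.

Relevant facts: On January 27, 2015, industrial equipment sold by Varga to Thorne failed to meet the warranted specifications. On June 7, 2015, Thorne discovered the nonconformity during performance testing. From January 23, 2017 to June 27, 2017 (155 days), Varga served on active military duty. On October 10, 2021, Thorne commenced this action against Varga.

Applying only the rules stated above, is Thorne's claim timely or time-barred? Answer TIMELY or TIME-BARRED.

TIMELY

Accrual is tied to discovery, so the period began on June 7, 2015 rather than on January 27, 2015 when the act occurred.
6 years from June 7, 2015 is June 7, 2021.
Because the defendant's active military service ran from January 23, 2017 to June 27, 2017, the deadline is extended by 155 days to November 9, 2021.
Filing on October 10, 2021 beat the November 9, 2021 deadline — the action is timely.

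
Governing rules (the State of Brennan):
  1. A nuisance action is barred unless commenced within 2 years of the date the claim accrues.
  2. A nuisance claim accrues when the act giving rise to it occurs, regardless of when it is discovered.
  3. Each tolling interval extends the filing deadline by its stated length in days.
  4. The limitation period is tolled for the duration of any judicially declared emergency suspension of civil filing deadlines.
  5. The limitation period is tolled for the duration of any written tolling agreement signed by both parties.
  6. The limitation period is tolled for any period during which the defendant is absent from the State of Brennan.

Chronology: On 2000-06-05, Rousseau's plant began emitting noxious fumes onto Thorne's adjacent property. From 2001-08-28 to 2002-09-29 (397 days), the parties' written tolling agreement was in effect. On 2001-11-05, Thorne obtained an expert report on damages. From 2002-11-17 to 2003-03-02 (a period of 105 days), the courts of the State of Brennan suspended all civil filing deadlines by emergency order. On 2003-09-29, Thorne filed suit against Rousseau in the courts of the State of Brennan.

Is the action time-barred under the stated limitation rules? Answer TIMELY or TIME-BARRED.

TIMELY

The claim accrued on 2000-06-05, when the wrongful act occurred.
Adding the 2 years base period to 2000-06-05 gives a deadline of 2002-06-05, before any tolling.
Because the written tolling agreement ran from 2001-08-28 to 2002-09-29, the deadline is extended by 397 days to 2003-07-07.
The period was tolled for 105 days by the emergency suspension of filing deadlines (2002-11-17 to 2003-03-02), pushing the deadline to 2003-10-20.
None of the other events listed affects the running of the period under the stated rules.
The 2003-09-29 filing precedes the 2003-10-20 deadline; the claim is timely.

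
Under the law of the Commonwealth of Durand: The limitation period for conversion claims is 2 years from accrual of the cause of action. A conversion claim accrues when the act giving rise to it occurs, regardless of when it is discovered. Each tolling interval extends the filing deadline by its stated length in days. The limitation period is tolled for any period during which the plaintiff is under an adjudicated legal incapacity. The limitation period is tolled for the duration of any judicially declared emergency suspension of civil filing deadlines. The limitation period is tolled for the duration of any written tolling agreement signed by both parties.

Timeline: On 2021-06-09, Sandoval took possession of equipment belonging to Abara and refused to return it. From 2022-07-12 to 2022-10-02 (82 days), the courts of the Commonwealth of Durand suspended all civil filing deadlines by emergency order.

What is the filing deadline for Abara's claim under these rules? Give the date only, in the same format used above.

2023-08-30

The cause of action accrued on 2021-06-09, the date of the act.
The untolled deadline — 2 years after 2021-06-09 — is 2023-06-09.
The emergency suspension of filing deadlines from 2022-07-12 to 2022-10-02 tolled the period for 82 days, extending the deadline to 2023-08-30.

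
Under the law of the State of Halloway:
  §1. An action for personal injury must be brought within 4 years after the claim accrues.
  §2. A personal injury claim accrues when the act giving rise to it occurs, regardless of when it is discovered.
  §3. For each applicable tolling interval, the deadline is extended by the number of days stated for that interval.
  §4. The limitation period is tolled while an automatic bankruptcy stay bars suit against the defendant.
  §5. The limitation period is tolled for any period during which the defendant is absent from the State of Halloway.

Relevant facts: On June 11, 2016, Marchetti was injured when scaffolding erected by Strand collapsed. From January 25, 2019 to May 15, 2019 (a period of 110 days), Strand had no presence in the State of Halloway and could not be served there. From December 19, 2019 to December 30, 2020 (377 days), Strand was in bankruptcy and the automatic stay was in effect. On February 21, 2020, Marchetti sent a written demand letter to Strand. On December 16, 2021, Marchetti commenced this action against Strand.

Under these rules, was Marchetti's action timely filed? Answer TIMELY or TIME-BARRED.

TIME-BARRED

The claim accrued on June 11, 2016, the date of the act.
4 years from June 11, 2016 is June 11, 2020.
Because the defendant's absence from the jurisdiction ran from January 25, 2019 to May 15, 2019, the deadline is extended by 110 days to September 29, 2020.
Because the automatic bankruptcy stay ran from December 19, 2019 to December 30, 2020, the deadline is extended by 377 days to October 11, 2021.
The other events in the timeline have no effect on the limitation period under the stated rules.
The December 16, 2021 filing falls after the October 11, 2021 deadline; the claim is time-barred.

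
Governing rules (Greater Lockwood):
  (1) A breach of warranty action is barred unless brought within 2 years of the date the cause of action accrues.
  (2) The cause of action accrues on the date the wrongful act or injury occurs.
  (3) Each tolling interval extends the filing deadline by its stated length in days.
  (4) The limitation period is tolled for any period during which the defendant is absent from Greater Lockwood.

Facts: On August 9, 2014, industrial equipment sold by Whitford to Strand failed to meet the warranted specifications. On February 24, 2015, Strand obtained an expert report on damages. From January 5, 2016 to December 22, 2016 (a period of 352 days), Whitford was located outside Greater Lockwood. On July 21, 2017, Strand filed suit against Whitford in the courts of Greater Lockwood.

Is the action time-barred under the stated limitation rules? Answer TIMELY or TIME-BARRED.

The limitation period began to run on August 9, 2014.
Adding the 2 years base period to August 9, 2014 gives a deadline of August 9, 2016, before any tolling.
Because the defendant's absence from the jurisdiction ran from January 5, 2016 to December 22, 2016, the deadline is extended by 352 days to July 27, 2017.
The other events in the timeline have no effect on the limitation period under the stated rules.
Filing on July 21, 2017 beat the July 27, 2017 deadline — the action is timely.

TIMELY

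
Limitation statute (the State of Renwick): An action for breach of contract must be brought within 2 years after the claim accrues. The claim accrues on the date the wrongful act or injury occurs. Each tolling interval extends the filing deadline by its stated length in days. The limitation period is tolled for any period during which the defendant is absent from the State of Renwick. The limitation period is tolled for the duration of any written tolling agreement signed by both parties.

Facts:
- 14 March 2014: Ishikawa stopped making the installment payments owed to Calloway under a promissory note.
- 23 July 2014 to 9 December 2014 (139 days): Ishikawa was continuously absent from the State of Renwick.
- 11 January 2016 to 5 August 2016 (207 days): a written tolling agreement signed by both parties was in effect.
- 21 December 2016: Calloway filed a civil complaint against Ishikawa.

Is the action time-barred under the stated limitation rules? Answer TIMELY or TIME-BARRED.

The limitation period began to run on 14 March 2014.
Adding the 2 years base period to 14 March 2014 gives a deadline of 14 March 2016, before any tolling.
Because the defendant's absence from the jurisdiction ran from 23 July 2014 to 9 December 2014, the deadline is extended by 139 days to 31 July 2016.
The written tolling agreement from 11 January 2016 to 5 August 2016 tolled the period for 207 days, extending the deadline to 23 February 2017.
The 21 December 2016 filing precedes the 23 February 2017 deadline; the claim is timely.

TIMELY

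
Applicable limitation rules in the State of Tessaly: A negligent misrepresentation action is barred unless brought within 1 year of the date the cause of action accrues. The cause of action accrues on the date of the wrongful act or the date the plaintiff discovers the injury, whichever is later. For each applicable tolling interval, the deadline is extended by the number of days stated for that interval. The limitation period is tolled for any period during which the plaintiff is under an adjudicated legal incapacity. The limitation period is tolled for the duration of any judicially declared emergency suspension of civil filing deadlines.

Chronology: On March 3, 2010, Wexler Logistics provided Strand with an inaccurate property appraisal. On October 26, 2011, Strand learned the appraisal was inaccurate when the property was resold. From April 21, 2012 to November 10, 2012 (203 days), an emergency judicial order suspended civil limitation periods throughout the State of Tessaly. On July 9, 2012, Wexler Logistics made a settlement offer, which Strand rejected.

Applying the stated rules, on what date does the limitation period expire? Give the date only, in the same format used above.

Taking the later of the act (March 3, 2010) and discovery (October 26, 2011), the claim accrued on October 26, 2011.
Adding the 1 year base period to October 26, 2011 gives a deadline of October 26, 2012, before any tolling.
Because the emergency suspension of filing deadlines ran from April 21, 2012 to November 10, 2012, the deadline is extended by 203 days to May 17, 2013.
Nothing else in the chronology tolls or restarts the period.

May 17, 2013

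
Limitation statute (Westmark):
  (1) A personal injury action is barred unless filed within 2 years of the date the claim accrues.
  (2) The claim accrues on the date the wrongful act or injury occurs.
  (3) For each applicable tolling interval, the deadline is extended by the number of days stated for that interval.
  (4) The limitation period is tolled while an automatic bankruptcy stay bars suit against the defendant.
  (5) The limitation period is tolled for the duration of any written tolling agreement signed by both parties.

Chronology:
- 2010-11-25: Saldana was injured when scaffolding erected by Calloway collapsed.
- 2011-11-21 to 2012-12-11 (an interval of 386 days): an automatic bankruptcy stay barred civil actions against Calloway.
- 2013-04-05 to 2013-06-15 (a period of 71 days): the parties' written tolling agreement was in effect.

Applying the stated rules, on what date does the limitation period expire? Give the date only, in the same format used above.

2014-02-25

The claim accrued on 2010-11-25, when the wrongful act occurred.
2 years from 2010-11-25 is 2012-11-25.
The automatic bankruptcy stay from 2011-11-21 to 2012-12-11 tolled the period for 386 days, extending the deadline to 2013-12-16.
Because the written tolling agreement ran from 2013-04-05 to 2013-06-15, the deadline is extended by 71 days to 2014-02-25.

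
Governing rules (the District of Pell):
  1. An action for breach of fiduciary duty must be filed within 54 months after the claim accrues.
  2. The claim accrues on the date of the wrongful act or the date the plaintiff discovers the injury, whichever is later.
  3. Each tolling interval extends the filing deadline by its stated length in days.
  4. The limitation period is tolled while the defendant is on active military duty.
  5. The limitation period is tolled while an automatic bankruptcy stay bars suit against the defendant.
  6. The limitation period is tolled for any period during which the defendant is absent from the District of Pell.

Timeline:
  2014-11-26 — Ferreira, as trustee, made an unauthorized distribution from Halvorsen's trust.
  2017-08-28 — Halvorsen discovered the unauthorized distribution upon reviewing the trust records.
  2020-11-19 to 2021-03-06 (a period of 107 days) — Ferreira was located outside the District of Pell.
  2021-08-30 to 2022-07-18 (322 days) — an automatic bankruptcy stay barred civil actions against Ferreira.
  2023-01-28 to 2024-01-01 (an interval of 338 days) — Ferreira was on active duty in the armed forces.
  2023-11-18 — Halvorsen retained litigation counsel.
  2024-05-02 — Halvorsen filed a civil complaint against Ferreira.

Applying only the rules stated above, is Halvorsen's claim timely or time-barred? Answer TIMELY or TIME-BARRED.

Because discovery on 2017-08-28 post-dates the 2014-11-26 act, accrual under the later-of rule falls on 2017-08-28.
Adding the 54 months base period to 2017-08-28 gives a deadline of 2022-02-28, before any tolling.
The defendant's absence from the jurisdiction from 2020-11-19 to 2021-03-06 tolled the period for 107 days, extending the deadline to 2022-06-15.
The period was tolled for 322 days by the automatic bankruptcy stay (2021-08-30 to 2022-07-18), pushing the deadline to 2023-05-03.
The period was tolled for 338 days by the defendant's active military service (2023-01-28 to 2024-01-01), pushing the deadline to 2024-04-05.
None of the other events listed affects the running of the period under the stated rules.
The 2024-05-02 filing falls after the 2024-04-05 deadline; the claim is time-barred.

TIME-BARRED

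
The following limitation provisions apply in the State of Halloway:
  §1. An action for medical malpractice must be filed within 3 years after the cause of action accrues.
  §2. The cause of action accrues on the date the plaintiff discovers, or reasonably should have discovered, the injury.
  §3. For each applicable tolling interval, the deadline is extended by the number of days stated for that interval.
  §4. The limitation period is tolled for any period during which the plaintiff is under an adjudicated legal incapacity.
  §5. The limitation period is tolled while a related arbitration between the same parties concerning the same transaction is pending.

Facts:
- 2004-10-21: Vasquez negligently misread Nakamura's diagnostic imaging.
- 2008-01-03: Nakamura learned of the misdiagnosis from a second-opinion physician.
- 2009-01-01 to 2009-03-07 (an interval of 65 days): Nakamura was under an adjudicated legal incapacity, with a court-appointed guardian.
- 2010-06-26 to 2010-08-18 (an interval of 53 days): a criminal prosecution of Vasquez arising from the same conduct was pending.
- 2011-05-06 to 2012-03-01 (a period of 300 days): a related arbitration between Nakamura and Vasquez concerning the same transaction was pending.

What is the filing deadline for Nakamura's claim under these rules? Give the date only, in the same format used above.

Under the discovery rule, the claim accrued on 2008-01-03, when Nakamura discovered the injury — not on the 2004-10-21 date of the underlying act.
The untolled deadline — 3 years after 2008-01-03 — is 2011-01-03.
Because the plaintiff's legal incapacity ran from 2009-01-01 to 2009-03-07, the deadline is extended by 65 days to 2011-03-09.
By the time the pending related arbitration began on 2011-05-06, the limitation period had already expired on 2011-03-09; that interval cannot revive it.
Although a criminal prosecution ran from 2010-06-26 to 2010-08-18, the stated rules do not make that a tolling event, so it is disregarded.

2011-03-09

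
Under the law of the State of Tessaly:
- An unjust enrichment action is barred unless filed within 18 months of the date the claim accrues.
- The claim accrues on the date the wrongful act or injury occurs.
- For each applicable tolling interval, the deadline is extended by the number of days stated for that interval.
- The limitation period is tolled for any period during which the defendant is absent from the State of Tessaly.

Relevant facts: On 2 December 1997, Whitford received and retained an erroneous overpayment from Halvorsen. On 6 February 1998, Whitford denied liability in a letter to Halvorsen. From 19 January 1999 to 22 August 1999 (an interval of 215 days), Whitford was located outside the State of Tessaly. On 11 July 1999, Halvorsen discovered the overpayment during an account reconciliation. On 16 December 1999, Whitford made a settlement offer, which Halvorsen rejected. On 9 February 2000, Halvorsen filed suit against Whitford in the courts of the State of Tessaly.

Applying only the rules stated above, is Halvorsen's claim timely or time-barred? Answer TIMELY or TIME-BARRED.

TIME-BARRED

Accrual is governed by the date of the act, so the period began to run on 2 December 1997; the later discovery on 11 July 1999 is irrelevant under the stated rule.
The untolled deadline — 18 months after 2 December 1997 — is 2 June 1999.
Because the defendant's absence from the jurisdiction ran from 19 January 1999 to 22 August 1999, the deadline is extended by 215 days to 3 January 2000.
The other events in the timeline have no effect on the limitation period under the stated rules.
Filing on 9 February 2000 missed the 3 January 2000 deadline — the action is time-barred.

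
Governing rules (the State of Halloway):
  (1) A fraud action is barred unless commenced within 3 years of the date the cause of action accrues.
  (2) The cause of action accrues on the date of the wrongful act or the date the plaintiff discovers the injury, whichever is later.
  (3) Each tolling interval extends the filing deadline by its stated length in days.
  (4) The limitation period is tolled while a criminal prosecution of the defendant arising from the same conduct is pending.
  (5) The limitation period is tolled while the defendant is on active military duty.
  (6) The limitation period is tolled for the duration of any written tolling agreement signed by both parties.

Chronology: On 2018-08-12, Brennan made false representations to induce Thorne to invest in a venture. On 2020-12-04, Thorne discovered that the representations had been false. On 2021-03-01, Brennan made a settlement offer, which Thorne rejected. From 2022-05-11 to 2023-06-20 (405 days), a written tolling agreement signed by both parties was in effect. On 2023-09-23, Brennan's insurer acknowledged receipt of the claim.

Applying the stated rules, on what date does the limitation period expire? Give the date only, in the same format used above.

Taking the later of the act (2018-08-12) and discovery (2020-12-04), the claim accrued on 2020-12-04.
3 years from 2020-12-04 is 2023-12-04.
The written tolling agreement from 2022-05-11 to 2023-06-20 tolled the period for 405 days, extending the deadline to 2025-01-12.
The other events in the timeline have no effect on the limitation period under the stated rules.

2025-01-12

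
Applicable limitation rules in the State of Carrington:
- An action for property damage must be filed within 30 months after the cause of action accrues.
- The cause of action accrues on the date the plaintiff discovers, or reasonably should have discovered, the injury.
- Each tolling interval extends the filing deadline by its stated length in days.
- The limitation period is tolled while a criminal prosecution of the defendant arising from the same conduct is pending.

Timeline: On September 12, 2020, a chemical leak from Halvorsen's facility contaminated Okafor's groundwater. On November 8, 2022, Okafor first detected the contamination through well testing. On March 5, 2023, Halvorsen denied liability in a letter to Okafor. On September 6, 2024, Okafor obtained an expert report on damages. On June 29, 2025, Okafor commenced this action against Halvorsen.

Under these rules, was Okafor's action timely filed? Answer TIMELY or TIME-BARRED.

TIME-BARRED

The claim did not accrue until Okafor discovered the injury on November 8, 2022; the September 12, 2020 act date does not start the clock under the stated rule.
The untolled deadline — 30 months after November 8, 2022 — is May 8, 2025.
Nothing else in the chronology tolls or restarts the period.
Filing on June 29, 2025 missed the May 8, 2025 deadline — the action is time-barred.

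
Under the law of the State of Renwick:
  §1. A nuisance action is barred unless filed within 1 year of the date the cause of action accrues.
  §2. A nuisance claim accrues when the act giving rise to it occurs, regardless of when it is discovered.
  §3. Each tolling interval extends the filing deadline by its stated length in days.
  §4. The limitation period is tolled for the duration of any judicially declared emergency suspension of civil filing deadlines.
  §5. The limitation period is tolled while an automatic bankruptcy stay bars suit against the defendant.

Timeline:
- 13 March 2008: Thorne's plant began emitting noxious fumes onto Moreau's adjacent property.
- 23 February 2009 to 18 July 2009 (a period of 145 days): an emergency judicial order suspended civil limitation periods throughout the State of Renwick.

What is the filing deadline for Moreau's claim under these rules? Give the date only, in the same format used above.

5 August 2009

The limitation period began to run on 13 March 2008.
Adding the 1 year base period to 13 March 2008 gives a deadline of 13 March 2009, before any tolling.
The period was tolled for 145 days by the emergency suspension of filing deadlines (23 February 2009 to 18 July 2009), pushing the deadline to 5 August 2009.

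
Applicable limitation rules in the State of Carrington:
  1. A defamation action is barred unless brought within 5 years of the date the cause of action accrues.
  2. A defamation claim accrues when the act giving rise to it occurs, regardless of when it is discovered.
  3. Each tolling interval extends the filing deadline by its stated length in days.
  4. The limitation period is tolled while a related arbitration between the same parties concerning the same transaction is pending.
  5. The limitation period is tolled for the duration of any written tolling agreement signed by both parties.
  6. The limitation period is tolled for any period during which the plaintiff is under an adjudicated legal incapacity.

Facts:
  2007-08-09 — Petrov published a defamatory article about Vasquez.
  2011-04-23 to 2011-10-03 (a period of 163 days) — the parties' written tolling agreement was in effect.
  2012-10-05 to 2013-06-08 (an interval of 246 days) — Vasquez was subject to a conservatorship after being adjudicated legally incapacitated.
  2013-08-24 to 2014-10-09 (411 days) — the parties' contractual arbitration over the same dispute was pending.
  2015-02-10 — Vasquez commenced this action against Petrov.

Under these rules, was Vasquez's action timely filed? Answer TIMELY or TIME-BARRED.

TIME-BARRED

The cause of action accrued on 2007-08-09, the date of the act.
5 years from 2007-08-09 is 2012-08-09.
The written tolling agreement from 2011-04-23 to 2011-10-03 tolled the period for 163 days, extending the deadline to 2013-01-19.
The plaintiff's legal incapacity from 2012-10-05 to 2013-06-08 tolled the period for 246 days, extending the deadline to 2013-09-22.
The period was tolled for 411 days by the pending related arbitration (2013-08-24 to 2014-10-09), pushing the deadline to 2014-11-07.
The 2015-02-10 filing falls after the 2014-11-07 deadline; the claim is time-barred.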